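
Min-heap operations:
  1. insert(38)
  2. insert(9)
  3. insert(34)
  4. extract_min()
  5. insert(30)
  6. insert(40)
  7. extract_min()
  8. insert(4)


insert(38) -> [38]
insert(9) -> [9, 38]
insert(34) -> [9, 38, 34]
extract_min()->9, [34, 38]
insert(30) -> [30, 38, 34]
insert(40) -> [30, 38, 34, 40]
extract_min()->30, [34, 38, 40]
insert(4) -> [4, 34, 40, 38]

Final heap: [4, 34, 40, 38]


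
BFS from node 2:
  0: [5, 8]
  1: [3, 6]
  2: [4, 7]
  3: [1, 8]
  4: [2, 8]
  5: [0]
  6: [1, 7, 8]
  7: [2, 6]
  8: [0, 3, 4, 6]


Visit 2, enqueue [4, 7]
Visit 4, enqueue [8]
Visit 7, enqueue [6]
Visit 8, enqueue [0, 3]
Visit 6, enqueue [1]
Visit 0, enqueue [5]
Visit 3, enqueue []
Visit 1, enqueue []
Visit 5, enqueue []

BFS order: [2, 4, 7, 8, 6, 0, 3, 1, 5]


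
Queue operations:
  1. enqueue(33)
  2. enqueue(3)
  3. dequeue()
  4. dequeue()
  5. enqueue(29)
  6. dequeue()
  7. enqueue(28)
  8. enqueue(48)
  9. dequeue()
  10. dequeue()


enqueue(33) -> [33]
enqueue(3) -> [33, 3]
dequeue()->33, [3]
dequeue()->3, []
enqueue(29) -> [29]
dequeue()->29, []
enqueue(28) -> [28]
enqueue(48) -> [28, 48]
dequeue()->28, [48]
dequeue()->48, []

Final queue: []


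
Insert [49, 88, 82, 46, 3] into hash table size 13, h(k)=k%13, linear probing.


Insert 49: h=10 -> slot 10
Insert 88: h=10, 1 probes -> slot 11
Insert 82: h=4 -> slot 4
Insert 46: h=7 -> slot 7
Insert 3: h=3 -> slot 3

Table: [None, None, None, 3, 82, None, None, 46, None, None, 49, 88, None]


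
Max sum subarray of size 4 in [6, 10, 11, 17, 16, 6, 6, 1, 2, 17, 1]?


[0:4]: 44
[1:5]: 54
[2:6]: 50
[3:7]: 45
[4:8]: 29
[5:9]: 15
[6:10]: 26
[7:11]: 21

Max: 54 at [1:5]


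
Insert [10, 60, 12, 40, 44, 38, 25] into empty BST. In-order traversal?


Insert 10: root
Insert 60: R from 10
Insert 12: R from 10 -> L from 60
Insert 40: R from 10 -> L from 60 -> R from 12
Insert 44: R from 10 -> L from 60 -> R from 12 -> R from 40
Insert 38: R from 10 -> L from 60 -> R from 12 -> L from 40
Insert 25: R from 10 -> L from 60 -> R from 12 -> L from 40 -> L from 38

In-order: [10, 12, 25, 38, 40, 44, 60]


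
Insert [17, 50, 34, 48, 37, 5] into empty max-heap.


Insert 17: [17]
Insert 50: [50, 17]
Insert 34: [50, 17, 34]
Insert 48: [50, 48, 34, 17]
Insert 37: [50, 48, 34, 17, 37]
Insert 5: [50, 48, 34, 17, 37, 5]

Final heap: [50, 48, 34, 17, 37, 5]


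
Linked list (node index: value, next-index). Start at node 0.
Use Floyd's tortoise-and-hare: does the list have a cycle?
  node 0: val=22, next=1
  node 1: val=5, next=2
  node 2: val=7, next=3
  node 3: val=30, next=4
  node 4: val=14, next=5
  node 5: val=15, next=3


Floyd's tortoise (slow, +1) and hare (fast, +2):
  init: slow=0, fast=0
  step 1: slow=1, fast=2
  step 2: slow=2, fast=4
  step 3: slow=3, fast=3
  slow == fast at node 3: cycle detected

Cycle: yes


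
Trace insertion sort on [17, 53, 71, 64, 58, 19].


Initial: [17, 53, 71, 64, 58, 19]
Insert 53: [17, 53, 71, 64, 58, 19]
Insert 71: [17, 53, 71, 64, 58, 19]
Insert 64: [17, 53, 64, 71, 58, 19]
Insert 58: [17, 53, 58, 64, 71, 19]
Insert 19: [17, 19, 53, 58, 64, 71]

Sorted: [17, 19, 53, 58, 64, 71]


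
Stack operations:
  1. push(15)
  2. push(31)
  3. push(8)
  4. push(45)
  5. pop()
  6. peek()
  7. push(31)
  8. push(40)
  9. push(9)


push(15) -> [15]
push(31) -> [15, 31]
push(8) -> [15, 31, 8]
push(45) -> [15, 31, 8, 45]
pop()->45, [15, 31, 8]
peek()->8
push(31) -> [15, 31, 8, 31]
push(40) -> [15, 31, 8, 31, 40]
push(9) -> [15, 31, 8, 31, 40, 9]

Final stack: [15, 31, 8, 31, 40, 9]


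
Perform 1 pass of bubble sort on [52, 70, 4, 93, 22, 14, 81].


Initial: [52, 70, 4, 93, 22, 14, 81]
Pass 1: [52, 4, 70, 22, 14, 81, 93] (4 swaps)

After 1 pass: [52, 4, 70, 22, 14, 81, 93]


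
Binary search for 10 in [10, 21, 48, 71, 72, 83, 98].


Step 1: lo=0, hi=6, mid=3, val=71
Step 2: lo=0, hi=2, mid=1, val=21
Step 3: lo=0, hi=0, mid=0, val=10

Found at index 0


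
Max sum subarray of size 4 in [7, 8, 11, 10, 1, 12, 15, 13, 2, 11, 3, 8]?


[0:4]: 36
[1:5]: 30
[2:6]: 34
[3:7]: 38
[4:8]: 41
[5:9]: 42
[6:10]: 41
[7:11]: 29
[8:12]: 24

Max: 42 at [5:9]


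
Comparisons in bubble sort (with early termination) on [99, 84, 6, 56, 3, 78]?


Algorithm: bubble sort (with early termination)
Input: [99, 84, 6, 56, 3, 78]
Sorted: [3, 6, 56, 78, 84, 99]

15


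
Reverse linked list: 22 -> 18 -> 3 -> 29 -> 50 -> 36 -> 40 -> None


Step 1: curr=22, set curr.next=prev(None) | reversed so far: 22
Step 2: curr=18, set curr.next=prev(22) | reversed so far: 18 -> 22
Step 3: curr=3, set curr.next=prev(18) | reversed so far: 3 -> 18 -> 22
Step 4: curr=29, set curr.next=prev(3) | reversed so far: 29 -> 3 -> 18 -> 22
Step 5: curr=50, set curr.next=prev(29) | reversed so far: 50 -> 29 -> 3 -> 18 -> 22
Step 6: curr=36, set curr.next=prev(50) | reversed so far: 36 -> 50 -> 29 -> 3 -> 18 -> 22
Step 7: curr=40, set curr.next=prev(36) | reversed so far: 40 -> 36 -> 50 -> 29 -> 3 -> 18 -> 22

40 -> 36 -> 50 -> 29 -> 3 -> 18 -> 22 -> None


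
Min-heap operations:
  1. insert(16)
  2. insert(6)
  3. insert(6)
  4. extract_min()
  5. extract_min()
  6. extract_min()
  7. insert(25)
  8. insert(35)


insert(16) -> [16]
insert(6) -> [6, 16]
insert(6) -> [6, 16, 6]
extract_min()->6, [6, 16]
extract_min()->6, [16]
extract_min()->16, []
insert(25) -> [25]
insert(35) -> [25, 35]

Final heap: [25, 35]


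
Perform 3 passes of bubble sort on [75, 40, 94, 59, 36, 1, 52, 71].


Initial: [75, 40, 94, 59, 36, 1, 52, 71]
Pass 1: [40, 75, 59, 36, 1, 52, 71, 94] (6 swaps)
Pass 2: [40, 59, 36, 1, 52, 71, 75, 94] (5 swaps)
Pass 3: [40, 36, 1, 52, 59, 71, 75, 94] (3 swaps)

After 3 passes: [40, 36, 1, 52, 59, 71, 75, 94]


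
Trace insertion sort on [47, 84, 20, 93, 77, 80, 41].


Initial: [47, 84, 20, 93, 77, 80, 41]
Insert 84: [47, 84, 20, 93, 77, 80, 41]
Insert 20: [20, 47, 84, 93, 77, 80, 41]
Insert 93: [20, 47, 84, 93, 77, 80, 41]
Insert 77: [20, 47, 77, 84, 93, 80, 41]
Insert 80: [20, 47, 77, 80, 84, 93, 41]
Insert 41: [20, 41, 47, 77, 80, 84, 93]

Sorted: [20, 41, 47, 77, 80, 84, 93]


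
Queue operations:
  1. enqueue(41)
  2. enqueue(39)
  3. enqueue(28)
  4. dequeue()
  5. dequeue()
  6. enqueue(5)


enqueue(41) -> [41]
enqueue(39) -> [41, 39]
enqueue(28) -> [41, 39, 28]
dequeue()->41, [39, 28]
dequeue()->39, [28]
enqueue(5) -> [28, 5]

Final queue: [28, 5]


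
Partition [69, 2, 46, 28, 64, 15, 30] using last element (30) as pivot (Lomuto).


Pivot: 30
  2 <= 30: swap -> [2, 69, 46, 28, 64, 15, 30]
  28 <= 30: swap -> [2, 28, 46, 69, 64, 15, 30]
  15 <= 30: swap -> [2, 28, 15, 69, 64, 46, 30]
Place pivot at 3: [2, 28, 15, 30, 64, 46, 69]

Partitioned: [2, 28, 15, 30, 64, 46, 69]


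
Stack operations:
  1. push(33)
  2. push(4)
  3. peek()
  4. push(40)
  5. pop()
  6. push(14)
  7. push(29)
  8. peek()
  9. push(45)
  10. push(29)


push(33) -> [33]
push(4) -> [33, 4]
peek()->4
push(40) -> [33, 4, 40]
pop()->40, [33, 4]
push(14) -> [33, 4, 14]
push(29) -> [33, 4, 14, 29]
peek()->29
push(45) -> [33, 4, 14, 29, 45]
push(29) -> [33, 4, 14, 29, 45, 29]

Final stack: [33, 4, 14, 29, 45, 29]


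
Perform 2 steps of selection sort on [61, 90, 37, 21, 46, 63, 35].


Initial: [61, 90, 37, 21, 46, 63, 35]
Step 1: min=21 at 3
  Swap: [21, 90, 37, 61, 46, 63, 35]
Step 2: min=35 at 6
  Swap: [21, 35, 37, 61, 46, 63, 90]

After 2 steps: [21, 35, 37, 61, 46, 63, 90]


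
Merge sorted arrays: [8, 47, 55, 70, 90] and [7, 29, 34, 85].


Take 7 from B
Take 8 from A
Take 29 from B
Take 34 from B
Take 47 from A
Take 55 from A
Take 70 from A
Take 85 from B

Merged: [7, 8, 29, 34, 47, 55, 70, 85, 90]


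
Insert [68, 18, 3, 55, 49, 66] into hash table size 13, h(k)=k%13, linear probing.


Insert 68: h=3 -> slot 3
Insert 18: h=5 -> slot 5
Insert 3: h=3, 1 probes -> slot 4
Insert 55: h=3, 3 probes -> slot 6
Insert 49: h=10 -> slot 10
Insert 66: h=1 -> slot 1

Table: [None, 66, None, 68, 3, 18, 55, None, None, None, 49, None, None]


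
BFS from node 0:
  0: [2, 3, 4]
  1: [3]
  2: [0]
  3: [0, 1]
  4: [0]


Visit 0, enqueue [2, 3, 4]
Visit 2, enqueue []
Visit 3, enqueue [1]
Visit 4, enqueue []
Visit 1, enqueue []

BFS order: [0, 2, 3, 4, 1]


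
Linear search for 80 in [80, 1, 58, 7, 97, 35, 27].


i=0: 80==80 found!

Found at 0, 1 comps


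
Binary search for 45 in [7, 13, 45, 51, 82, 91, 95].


Step 1: lo=0, hi=6, mid=3, val=51
Step 2: lo=0, hi=2, mid=1, val=13
Step 3: lo=2, hi=2, mid=2, val=45

Found at index 2


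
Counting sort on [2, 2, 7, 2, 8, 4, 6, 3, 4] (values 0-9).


Input: [2, 2, 7, 2, 8, 4, 6, 3, 4]
Counts: [0, 0, 3, 1, 2, 0, 1, 1, 1, 0]

Sorted: [2, 2, 2, 3, 4, 4, 6, 7, 8]


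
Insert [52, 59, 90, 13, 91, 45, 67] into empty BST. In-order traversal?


Insert 52: root
Insert 59: R from 52
Insert 90: R from 52 -> R from 59
Insert 13: L from 52
Insert 91: R from 52 -> R from 59 -> R from 90
Insert 45: L from 52 -> R from 13
Insert 67: R from 52 -> R from 59 -> L from 90

In-order: [13, 45, 52, 59, 67, 90, 91]


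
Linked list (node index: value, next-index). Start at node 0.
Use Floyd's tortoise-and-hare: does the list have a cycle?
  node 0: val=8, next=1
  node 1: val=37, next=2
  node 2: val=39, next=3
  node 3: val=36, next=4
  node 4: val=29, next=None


Floyd's tortoise (slow, +1) and hare (fast, +2):
  init: slow=0, fast=0
  step 1: slow=1, fast=2
  step 2: slow=2, fast=4
  step 3: fast -> None, no cycle

Cycle: no


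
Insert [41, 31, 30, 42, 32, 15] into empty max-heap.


Insert 41: [41]
Insert 31: [41, 31]
Insert 30: [41, 31, 30]
Insert 42: [42, 41, 30, 31]
Insert 32: [42, 41, 30, 31, 32]
Insert 15: [42, 41, 30, 31, 32, 15]

Final heap: [42, 41, 30, 31, 32, 15]


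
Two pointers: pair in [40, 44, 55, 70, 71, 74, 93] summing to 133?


lo=0(40)+hi=6(93)=133

Yes: 40+93=133


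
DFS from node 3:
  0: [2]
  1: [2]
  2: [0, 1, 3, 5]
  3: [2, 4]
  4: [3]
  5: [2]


Visit 3, push [4, 2]
Visit 2, push [5, 1, 0]
Visit 0, push []
Visit 1, push []
Visit 5, push []
Visit 4, push []

DFS order: [3, 2, 0, 1, 5, 4]


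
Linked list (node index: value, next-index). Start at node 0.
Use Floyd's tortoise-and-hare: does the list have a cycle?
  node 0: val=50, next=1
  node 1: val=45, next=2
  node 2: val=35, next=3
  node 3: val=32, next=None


Floyd's tortoise (slow, +1) and hare (fast, +2):
  init: slow=0, fast=0
  step 1: slow=1, fast=2
  step 2: fast 2->3->None, no cycle

Cycle: no


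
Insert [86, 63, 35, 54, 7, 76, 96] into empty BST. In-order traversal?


Insert 86: root
Insert 63: L from 86
Insert 35: L from 86 -> L from 63
Insert 54: L from 86 -> L from 63 -> R from 35
Insert 7: L from 86 -> L from 63 -> L from 35
Insert 76: L from 86 -> R from 63
Insert 96: R from 86

In-order: [7, 35, 54, 63, 76, 86, 96]


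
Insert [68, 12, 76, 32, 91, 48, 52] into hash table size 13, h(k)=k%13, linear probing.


Insert 68: h=3 -> slot 3
Insert 12: h=12 -> slot 12
Insert 76: h=11 -> slot 11
Insert 32: h=6 -> slot 6
Insert 91: h=0 -> slot 0
Insert 48: h=9 -> slot 9
Insert 52: h=0, 1 probes -> slot 1

Table: [91, 52, None, 68, None, None, 32, None, None, 48, None, 76, 12]


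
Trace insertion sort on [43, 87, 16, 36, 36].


Initial: [43, 87, 16, 36, 36]
Insert 87: [43, 87, 16, 36, 36]
Insert 16: [16, 43, 87, 36, 36]
Insert 36: [16, 36, 43, 87, 36]
Insert 36: [16, 36, 36, 43, 87]

Sorted: [16, 36, 36, 43, 87]


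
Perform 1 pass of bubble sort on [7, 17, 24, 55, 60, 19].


Initial: [7, 17, 24, 55, 60, 19]
Pass 1: [7, 17, 24, 55, 19, 60] (1 swaps)

After 1 pass: [7, 17, 24, 55, 19, 60]


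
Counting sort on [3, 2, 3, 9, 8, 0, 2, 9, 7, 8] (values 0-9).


Input: [3, 2, 3, 9, 8, 0, 2, 9, 7, 8]
Counts: [1, 0, 2, 2, 0, 0, 0, 1, 2, 2]

Sorted: [0, 2, 2, 3, 3, 7, 8, 8, 9, 9]


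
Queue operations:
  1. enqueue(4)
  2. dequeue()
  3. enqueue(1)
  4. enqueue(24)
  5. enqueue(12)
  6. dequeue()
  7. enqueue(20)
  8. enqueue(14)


enqueue(4) -> [4]
dequeue()->4, []
enqueue(1) -> [1]
enqueue(24) -> [1, 24]
enqueue(12) -> [1, 24, 12]
dequeue()->1, [24, 12]
enqueue(20) -> [24, 12, 20]
enqueue(14) -> [24, 12, 20, 14]

Final queue: [24, 12, 20, 14]


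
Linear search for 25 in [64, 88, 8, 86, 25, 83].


i=0: 64!=25
i=1: 88!=25
i=2: 8!=25
i=3: 86!=25
i=4: 25==25 found!

Found at 4, 5 comps


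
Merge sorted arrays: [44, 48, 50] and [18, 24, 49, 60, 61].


Take 18 from B
Take 24 from B
Take 44 from A
Take 48 from A
Take 49 from B
Take 50 from A

Merged: [18, 24, 44, 48, 49, 50, 60, 61]


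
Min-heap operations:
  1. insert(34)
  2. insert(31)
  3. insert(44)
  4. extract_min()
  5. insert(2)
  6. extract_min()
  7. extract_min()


insert(34) -> [34]
insert(31) -> [31, 34]
insert(44) -> [31, 34, 44]
extract_min()->31, [34, 44]
insert(2) -> [2, 44, 34]
extract_min()->2, [34, 44]
extract_min()->34, [44]

Final heap: [44]


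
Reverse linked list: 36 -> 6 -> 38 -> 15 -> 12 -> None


Step 1: curr=36, set curr.next=prev(None) | reversed so far: 36
Step 2: curr=6, set curr.next=prev(36) | reversed so far: 6 -> 36
Step 3: curr=38, set curr.next=prev(6) | reversed so far: 38 -> 6 -> 36
Step 4: curr=15, set curr.next=prev(38) | reversed so far: 15 -> 38 -> 6 -> 36
Step 5: curr=12, set curr.next=prev(15) | reversed so far: 12 -> 15 -> 38 -> 6 -> 36

12 -> 15 -> 38 -> 6 -> 36 -> None


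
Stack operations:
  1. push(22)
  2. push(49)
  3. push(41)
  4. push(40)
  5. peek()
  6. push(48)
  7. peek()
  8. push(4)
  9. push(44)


push(22) -> [22]
push(49) -> [22, 49]
push(41) -> [22, 49, 41]
push(40) -> [22, 49, 41, 40]
peek()->40
push(48) -> [22, 49, 41, 40, 48]
peek()->48
push(4) -> [22, 49, 41, 40, 48, 4]
push(44) -> [22, 49, 41, 40, 48, 4, 44]

Final stack: [22, 49, 41, 40, 48, 4, 44]


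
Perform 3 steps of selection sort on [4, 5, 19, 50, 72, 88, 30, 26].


Initial: [4, 5, 19, 50, 72, 88, 30, 26]
Step 1: min=4 at 0
  Swap: [4, 5, 19, 50, 72, 88, 30, 26]
Step 2: min=5 at 1
  Swap: [4, 5, 19, 50, 72, 88, 30, 26]
Step 3: min=19 at 2
  Swap: [4, 5, 19, 50, 72, 88, 30, 26]

After 3 steps: [4, 5, 19, 50, 72, 88, 30, 26]


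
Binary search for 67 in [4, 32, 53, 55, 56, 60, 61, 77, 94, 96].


Step 1: lo=0, hi=9, mid=4, val=56
Step 2: lo=5, hi=9, mid=7, val=77
Step 3: lo=5, hi=6, mid=5, val=60
Step 4: lo=6, hi=6, mid=6, val=61

Not found


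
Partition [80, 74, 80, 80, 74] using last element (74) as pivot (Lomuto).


Pivot: 74
  74 <= 74: swap -> [74, 80, 80, 80, 74]
Place pivot at 1: [74, 74, 80, 80, 80]

Partitioned: [74, 74, 80, 80, 80]


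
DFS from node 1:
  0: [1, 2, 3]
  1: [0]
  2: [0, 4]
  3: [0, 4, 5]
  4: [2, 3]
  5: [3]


Visit 1, push [0]
Visit 0, push [3, 2]
Visit 2, push [4]
Visit 4, push [3]
Visit 3, push [5]
Visit 5, push []

DFS order: [1, 0, 2, 4, 3, 5]


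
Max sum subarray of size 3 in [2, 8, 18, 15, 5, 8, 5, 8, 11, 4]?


[0:3]: 28
[1:4]: 41
[2:5]: 38
[3:6]: 28
[4:7]: 18
[5:8]: 21
[6:9]: 24
[7:10]: 23

Max: 41 at [1:4]


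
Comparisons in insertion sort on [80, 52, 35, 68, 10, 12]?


Algorithm: insertion sort
Input: [80, 52, 35, 68, 10, 12]
Sorted: [10, 12, 35, 52, 68, 80]

14


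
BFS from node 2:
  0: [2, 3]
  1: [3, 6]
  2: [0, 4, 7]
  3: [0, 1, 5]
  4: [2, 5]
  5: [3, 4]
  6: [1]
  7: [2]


Visit 2, enqueue [0, 4, 7]
Visit 0, enqueue [3]
Visit 4, enqueue [5]
Visit 7, enqueue []
Visit 3, enqueue [1]
Visit 5, enqueue []
Visit 1, enqueue [6]
Visit 6, enqueue []

BFS order: [2, 0, 4, 7, 3, 5, 1, 6]


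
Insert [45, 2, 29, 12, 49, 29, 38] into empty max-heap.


Insert 45: [45]
Insert 2: [45, 2]
Insert 29: [45, 2, 29]
Insert 12: [45, 12, 29, 2]
Insert 49: [49, 45, 29, 2, 12]
Insert 29: [49, 45, 29, 2, 12, 29]
Insert 38: [49, 45, 38, 2, 12, 29, 29]

Final heap: [49, 45, 38, 2, 12, 29, 29]


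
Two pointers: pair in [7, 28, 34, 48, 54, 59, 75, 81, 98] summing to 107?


lo=0(7)+hi=8(98)=105
lo=1(28)+hi=8(98)=126
lo=1(28)+hi=7(81)=109
lo=1(28)+hi=6(75)=103
lo=2(34)+hi=6(75)=109
lo=2(34)+hi=5(59)=93
lo=3(48)+hi=5(59)=107

Yes: 48+59=107


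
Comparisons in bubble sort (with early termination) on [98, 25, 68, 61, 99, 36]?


Algorithm: bubble sort (with early termination)
Input: [98, 25, 68, 61, 99, 36]
Sorted: [25, 36, 61, 68, 98, 99]

15


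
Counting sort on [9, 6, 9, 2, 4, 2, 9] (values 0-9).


Input: [9, 6, 9, 2, 4, 2, 9]
Counts: [0, 0, 2, 0, 1, 0, 1, 0, 0, 3]

Sorted: [2, 2, 4, 6, 9, 9, 9]


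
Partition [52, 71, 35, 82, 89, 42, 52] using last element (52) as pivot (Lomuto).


Pivot: 52
  52 <= 52: advance i (no swap)
  35 <= 52: swap -> [52, 35, 71, 82, 89, 42, 52]
  42 <= 52: swap -> [52, 35, 42, 82, 89, 71, 52]
Place pivot at 3: [52, 35, 42, 52, 89, 71, 82]

Partitioned: [52, 35, 42, 52, 89, 71, 82]


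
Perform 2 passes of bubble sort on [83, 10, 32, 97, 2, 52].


Initial: [83, 10, 32, 97, 2, 52]
Pass 1: [10, 32, 83, 2, 52, 97] (4 swaps)
Pass 2: [10, 32, 2, 52, 83, 97] (2 swaps)

After 2 passes: [10, 32, 2, 52, 83, 97]


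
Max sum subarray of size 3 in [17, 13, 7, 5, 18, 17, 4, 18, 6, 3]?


[0:3]: 37
[1:4]: 25
[2:5]: 30
[3:6]: 40
[4:7]: 39
[5:8]: 39
[6:9]: 28
[7:10]: 27

Max: 40 at [3:6]


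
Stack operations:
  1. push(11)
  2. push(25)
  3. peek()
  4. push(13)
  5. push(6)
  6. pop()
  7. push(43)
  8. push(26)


push(11) -> [11]
push(25) -> [11, 25]
peek()->25
push(13) -> [11, 25, 13]
push(6) -> [11, 25, 13, 6]
pop()->6, [11, 25, 13]
push(43) -> [11, 25, 13, 43]
push(26) -> [11, 25, 13, 43, 26]

Final stack: [11, 25, 13, 43, 26]


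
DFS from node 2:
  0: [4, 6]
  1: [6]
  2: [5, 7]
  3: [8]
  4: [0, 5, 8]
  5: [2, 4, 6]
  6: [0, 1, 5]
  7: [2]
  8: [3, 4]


Visit 2, push [7, 5]
Visit 5, push [6, 4]
Visit 4, push [8, 0]
Visit 0, push [6]
Visit 6, push [1]
Visit 1, push []
Visit 8, push [3]
Visit 3, push []
Visit 7, push []

DFS order: [2, 5, 4, 0, 6, 1, 8, 3, 7]


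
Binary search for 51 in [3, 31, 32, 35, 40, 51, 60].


Step 1: lo=0, hi=6, mid=3, val=35
Step 2: lo=4, hi=6, mid=5, val=51

Found at index 5


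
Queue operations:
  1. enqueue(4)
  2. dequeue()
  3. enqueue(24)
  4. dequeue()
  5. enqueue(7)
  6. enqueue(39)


enqueue(4) -> [4]
dequeue()->4, []
enqueue(24) -> [24]
dequeue()->24, []
enqueue(7) -> [7]
enqueue(39) -> [7, 39]

Final queue: [7, 39]


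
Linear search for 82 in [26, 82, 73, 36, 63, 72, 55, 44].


i=0: 26!=82
i=1: 82==82 found!

Found at 1, 2 comps


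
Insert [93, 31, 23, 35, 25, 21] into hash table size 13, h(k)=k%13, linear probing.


Insert 93: h=2 -> slot 2
Insert 31: h=5 -> slot 5
Insert 23: h=10 -> slot 10
Insert 35: h=9 -> slot 9
Insert 25: h=12 -> slot 12
Insert 21: h=8 -> slot 8

Table: [None, None, 93, None, None, 31, None, None, 21, 35, 23, None, 25]


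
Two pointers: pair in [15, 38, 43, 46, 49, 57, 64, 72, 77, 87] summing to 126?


lo=0(15)+hi=9(87)=102
lo=1(38)+hi=9(87)=125
lo=2(43)+hi=9(87)=130
lo=2(43)+hi=8(77)=120
lo=3(46)+hi=8(77)=123
lo=4(49)+hi=8(77)=126

Yes: 49+77=126


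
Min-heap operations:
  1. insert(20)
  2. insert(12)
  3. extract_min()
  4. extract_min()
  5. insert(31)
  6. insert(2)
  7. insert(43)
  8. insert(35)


insert(20) -> [20]
insert(12) -> [12, 20]
extract_min()->12, [20]
extract_min()->20, []
insert(31) -> [31]
insert(2) -> [2, 31]
insert(43) -> [2, 31, 43]
insert(35) -> [2, 31, 43, 35]

Final heap: [2, 31, 43, 35]


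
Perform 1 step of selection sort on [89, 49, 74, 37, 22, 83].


Initial: [89, 49, 74, 37, 22, 83]
Step 1: min=22 at 4
  Swap: [22, 49, 74, 37, 89, 83]

After 1 step: [22, 49, 74, 37, 89, 83]


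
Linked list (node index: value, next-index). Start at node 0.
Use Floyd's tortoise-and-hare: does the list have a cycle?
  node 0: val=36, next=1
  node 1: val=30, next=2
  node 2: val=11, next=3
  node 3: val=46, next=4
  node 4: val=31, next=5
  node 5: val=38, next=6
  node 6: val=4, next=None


Floyd's tortoise (slow, +1) and hare (fast, +2):
  init: slow=0, fast=0
  step 1: slow=1, fast=2
  step 2: slow=2, fast=4
  step 3: slow=3, fast=6
  step 4: fast -> None, no cycle

Cycle: no


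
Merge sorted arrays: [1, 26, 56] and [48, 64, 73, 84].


Take 1 from A
Take 26 from A
Take 48 from B
Take 56 from A

Merged: [1, 26, 48, 56, 64, 73, 84]


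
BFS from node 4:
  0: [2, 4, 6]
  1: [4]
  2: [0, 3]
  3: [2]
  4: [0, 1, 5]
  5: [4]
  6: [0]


Visit 4, enqueue [0, 1, 5]
Visit 0, enqueue [2, 6]
Visit 1, enqueue []
Visit 5, enqueue []
Visit 2, enqueue [3]
Visit 6, enqueue []
Visit 3, enqueue []

BFS order: [4, 0, 1, 5, 2, 6, 3]


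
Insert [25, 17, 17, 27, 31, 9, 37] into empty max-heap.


Insert 25: [25]
Insert 17: [25, 17]
Insert 17: [25, 17, 17]
Insert 27: [27, 25, 17, 17]
Insert 31: [31, 27, 17, 17, 25]
Insert 9: [31, 27, 17, 17, 25, 9]
Insert 37: [37, 27, 31, 17, 25, 9, 17]

Final heap: [37, 27, 31, 17, 25, 9, 17]


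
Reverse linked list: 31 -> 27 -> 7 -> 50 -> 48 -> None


Step 1: curr=31, set curr.next=prev(None) | reversed so far: 31
Step 2: curr=27, set curr.next=prev(31) | reversed so far: 27 -> 31
Step 3: curr=7, set curr.next=prev(27) | reversed so far: 7 -> 27 -> 31
Step 4: curr=50, set curr.next=prev(7) | reversed so far: 50 -> 7 -> 27 -> 31
Step 5: curr=48, set curr.next=prev(50) | reversed so far: 48 -> 50 -> 7 -> 27 -> 31

48 -> 50 -> 7 -> 27 -> 31 -> None


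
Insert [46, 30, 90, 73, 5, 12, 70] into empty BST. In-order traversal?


Insert 46: root
Insert 30: L from 46
Insert 90: R from 46
Insert 73: R from 46 -> L from 90
Insert 5: L from 46 -> L from 30
Insert 12: L from 46 -> L from 30 -> R from 5
Insert 70: R from 46 -> L from 90 -> L from 73

In-order: [5, 12, 30, 46, 70, 73, 90]


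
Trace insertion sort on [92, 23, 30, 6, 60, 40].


Initial: [92, 23, 30, 6, 60, 40]
Insert 23: [23, 92, 30, 6, 60, 40]
Insert 30: [23, 30, 92, 6, 60, 40]
Insert 6: [6, 23, 30, 92, 60, 40]
Insert 60: [6, 23, 30, 60, 92, 40]
Insert 40: [6, 23, 30, 40, 60, 92]

Sorted: [6, 23, 30, 40, 60, 92]


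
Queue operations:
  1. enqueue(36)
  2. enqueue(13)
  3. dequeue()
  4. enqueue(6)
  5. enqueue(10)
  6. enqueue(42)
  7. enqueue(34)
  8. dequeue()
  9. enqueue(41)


enqueue(36) -> [36]
enqueue(13) -> [36, 13]
dequeue()->36, [13]
enqueue(6) -> [13, 6]
enqueue(10) -> [13, 6, 10]
enqueue(42) -> [13, 6, 10, 42]
enqueue(34) -> [13, 6, 10, 42, 34]
dequeue()->13, [6, 10, 42, 34]
enqueue(41) -> [6, 10, 42, 34, 41]

Final queue: [6, 10, 42, 34, 41]


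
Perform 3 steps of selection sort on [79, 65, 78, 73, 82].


Initial: [79, 65, 78, 73, 82]
Step 1: min=65 at 1
  Swap: [65, 79, 78, 73, 82]
Step 2: min=73 at 3
  Swap: [65, 73, 78, 79, 82]
Step 3: min=78 at 2
  Swap: [65, 73, 78, 79, 82]

After 3 steps: [65, 73, 78, 79, 82]


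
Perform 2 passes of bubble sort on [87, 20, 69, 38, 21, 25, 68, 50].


Initial: [87, 20, 69, 38, 21, 25, 68, 50]
Pass 1: [20, 69, 38, 21, 25, 68, 50, 87] (7 swaps)
Pass 2: [20, 38, 21, 25, 68, 50, 69, 87] (5 swaps)

After 2 passes: [20, 38, 21, 25, 68, 50, 69, 87]


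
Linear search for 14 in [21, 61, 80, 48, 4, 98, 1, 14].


i=0: 21!=14
i=1: 61!=14
i=2: 80!=14
i=3: 48!=14
i=4: 4!=14
i=5: 98!=14
i=6: 1!=14
i=7: 14==14 found!

Found at 7, 8 comps


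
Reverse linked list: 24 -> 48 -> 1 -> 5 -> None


Step 1: curr=24, set curr.next=prev(None) | reversed so far: 24
Step 2: curr=48, set curr.next=prev(24) | reversed so far: 48 -> 24
Step 3: curr=1, set curr.next=prev(48) | reversed so far: 1 -> 48 -> 24
Step 4: curr=5, set curr.next=prev(1) | reversed so far: 5 -> 1 -> 48 -> 24

5 -> 1 -> 48 -> 24 -> None


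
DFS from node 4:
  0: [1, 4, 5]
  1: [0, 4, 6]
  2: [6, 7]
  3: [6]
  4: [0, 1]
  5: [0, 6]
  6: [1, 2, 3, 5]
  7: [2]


Visit 4, push [1, 0]
Visit 0, push [5, 1]
Visit 1, push [6]
Visit 6, push [5, 3, 2]
Visit 2, push [7]
Visit 7, push []
Visit 3, push []
Visit 5, push []

DFS order: [4, 0, 1, 6, 2, 7, 3, 5]


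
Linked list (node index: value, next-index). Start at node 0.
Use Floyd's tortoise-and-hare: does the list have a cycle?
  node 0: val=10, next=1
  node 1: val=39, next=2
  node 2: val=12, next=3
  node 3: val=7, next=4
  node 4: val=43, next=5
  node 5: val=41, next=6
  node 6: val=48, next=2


Floyd's tortoise (slow, +1) and hare (fast, +2):
  init: slow=0, fast=0
  step 1: slow=1, fast=2
  step 2: slow=2, fast=4
  step 3: slow=3, fast=6
  step 4: slow=4, fast=3
  step 5: slow=5, fast=5
  slow == fast at node 5: cycle detected

Cycle: yes


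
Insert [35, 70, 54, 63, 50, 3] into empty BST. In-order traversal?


Insert 35: root
Insert 70: R from 35
Insert 54: R from 35 -> L from 70
Insert 63: R from 35 -> L from 70 -> R from 54
Insert 50: R from 35 -> L from 70 -> L from 54
Insert 3: L from 35

In-order: [3, 35, 50, 54, 63, 70]


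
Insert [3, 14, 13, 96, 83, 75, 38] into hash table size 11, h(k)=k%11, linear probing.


Insert 3: h=3 -> slot 3
Insert 14: h=3, 1 probes -> slot 4
Insert 13: h=2 -> slot 2
Insert 96: h=8 -> slot 8
Insert 83: h=6 -> slot 6
Insert 75: h=9 -> slot 9
Insert 38: h=5 -> slot 5

Table: [None, None, 13, 3, 14, 38, 83, None, 96, 75, None]


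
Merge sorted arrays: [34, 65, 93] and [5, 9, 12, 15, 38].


Take 5 from B
Take 9 from B
Take 12 from B
Take 15 from B
Take 34 from A
Take 38 from B

Merged: [5, 9, 12, 15, 34, 38, 65, 93]


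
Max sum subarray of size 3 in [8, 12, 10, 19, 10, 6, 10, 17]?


[0:3]: 30
[1:4]: 41
[2:5]: 39
[3:6]: 35
[4:7]: 26
[5:8]: 33

Max: 41 at [1:4]


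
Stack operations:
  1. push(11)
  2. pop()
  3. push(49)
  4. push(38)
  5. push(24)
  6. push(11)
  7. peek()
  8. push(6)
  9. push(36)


push(11) -> [11]
pop()->11, []
push(49) -> [49]
push(38) -> [49, 38]
push(24) -> [49, 38, 24]
push(11) -> [49, 38, 24, 11]
peek()->11
push(6) -> [49, 38, 24, 11, 6]
push(36) -> [49, 38, 24, 11, 6, 36]

Final stack: [49, 38, 24, 11, 6, 36]


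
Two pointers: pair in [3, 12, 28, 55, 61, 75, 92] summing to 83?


lo=0(3)+hi=6(92)=95
lo=0(3)+hi=5(75)=78
lo=1(12)+hi=5(75)=87
lo=1(12)+hi=4(61)=73
lo=2(28)+hi=4(61)=89
lo=2(28)+hi=3(55)=83

Yes: 28+55=83


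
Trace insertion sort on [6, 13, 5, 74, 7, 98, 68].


Initial: [6, 13, 5, 74, 7, 98, 68]
Insert 13: [6, 13, 5, 74, 7, 98, 68]
Insert 5: [5, 6, 13, 74, 7, 98, 68]
Insert 74: [5, 6, 13, 74, 7, 98, 68]
Insert 7: [5, 6, 7, 13, 74, 98, 68]
Insert 98: [5, 6, 7, 13, 74, 98, 68]
Insert 68: [5, 6, 7, 13, 68, 74, 98]

Sorted: [5, 6, 7, 13, 68, 74, 98]


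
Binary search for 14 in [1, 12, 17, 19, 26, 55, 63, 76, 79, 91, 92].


Step 1: lo=0, hi=10, mid=5, val=55
Step 2: lo=0, hi=4, mid=2, val=17
Step 3: lo=0, hi=1, mid=0, val=1
Step 4: lo=1, hi=1, mid=1, val=12

Not found


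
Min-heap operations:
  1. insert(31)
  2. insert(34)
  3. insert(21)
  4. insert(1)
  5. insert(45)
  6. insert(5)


insert(31) -> [31]
insert(34) -> [31, 34]
insert(21) -> [21, 34, 31]
insert(1) -> [1, 21, 31, 34]
insert(45) -> [1, 21, 31, 34, 45]
insert(5) -> [1, 21, 5, 34, 45, 31]

Final heap: [1, 21, 5, 34, 45, 31]


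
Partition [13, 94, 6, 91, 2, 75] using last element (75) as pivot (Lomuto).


Pivot: 75
  13 <= 75: advance i (no swap)
  6 <= 75: swap -> [13, 6, 94, 91, 2, 75]
  2 <= 75: swap -> [13, 6, 2, 91, 94, 75]
Place pivot at 3: [13, 6, 2, 75, 94, 91]

Partitioned: [13, 6, 2, 75, 94, 91]


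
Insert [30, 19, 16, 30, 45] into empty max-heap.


Insert 30: [30]
Insert 19: [30, 19]
Insert 16: [30, 19, 16]
Insert 30: [30, 30, 16, 19]
Insert 45: [45, 30, 16, 19, 30]

Final heap: [45, 30, 16, 19, 30]


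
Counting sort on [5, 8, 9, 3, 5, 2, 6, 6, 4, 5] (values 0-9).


Input: [5, 8, 9, 3, 5, 2, 6, 6, 4, 5]
Counts: [0, 0, 1, 1, 1, 3, 2, 0, 1, 1]

Sorted: [2, 3, 4, 5, 5, 5, 6, 6, 8, 9]


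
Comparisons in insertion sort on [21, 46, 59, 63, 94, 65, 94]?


Algorithm: insertion sort
Input: [21, 46, 59, 63, 94, 65, 94]
Sorted: [21, 46, 59, 63, 65, 94, 94]

7


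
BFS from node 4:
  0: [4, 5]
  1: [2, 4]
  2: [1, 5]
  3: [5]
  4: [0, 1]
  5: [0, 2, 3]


Visit 4, enqueue [0, 1]
Visit 0, enqueue [5]
Visit 1, enqueue [2]
Visit 5, enqueue [3]
Visit 2, enqueue []
Visit 3, enqueue []

BFS order: [4, 0, 1, 5, 2, 3]


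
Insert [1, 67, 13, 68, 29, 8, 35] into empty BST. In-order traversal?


Insert 1: root
Insert 67: R from 1
Insert 13: R from 1 -> L from 67
Insert 68: R from 1 -> R from 67
Insert 29: R from 1 -> L from 67 -> R from 13
Insert 8: R from 1 -> L from 67 -> L from 13
Insert 35: R from 1 -> L from 67 -> R from 13 -> R from 29

In-order: [1, 8, 13, 29, 35, 67, 68]


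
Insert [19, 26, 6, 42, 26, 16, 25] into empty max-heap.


Insert 19: [19]
Insert 26: [26, 19]
Insert 6: [26, 19, 6]
Insert 42: [42, 26, 6, 19]
Insert 26: [42, 26, 6, 19, 26]
Insert 16: [42, 26, 16, 19, 26, 6]
Insert 25: [42, 26, 25, 19, 26, 6, 16]

Final heap: [42, 26, 25, 19, 26, 6, 16]


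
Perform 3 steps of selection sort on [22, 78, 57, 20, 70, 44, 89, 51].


Initial: [22, 78, 57, 20, 70, 44, 89, 51]
Step 1: min=20 at 3
  Swap: [20, 78, 57, 22, 70, 44, 89, 51]
Step 2: min=22 at 3
  Swap: [20, 22, 57, 78, 70, 44, 89, 51]
Step 3: min=44 at 5
  Swap: [20, 22, 44, 78, 70, 57, 89, 51]

After 3 steps: [20, 22, 44, 78, 70, 57, 89, 51]


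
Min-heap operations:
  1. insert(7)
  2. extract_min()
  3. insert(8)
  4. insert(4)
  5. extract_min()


insert(7) -> [7]
extract_min()->7, []
insert(8) -> [8]
insert(4) -> [4, 8]
extract_min()->4, [8]

Final heap: [8]


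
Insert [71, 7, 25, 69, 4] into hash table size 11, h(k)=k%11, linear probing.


Insert 71: h=5 -> slot 5
Insert 7: h=7 -> slot 7
Insert 25: h=3 -> slot 3
Insert 69: h=3, 1 probes -> slot 4
Insert 4: h=4, 2 probes -> slot 6

Table: [None, None, None, 25, 69, 71, 4, 7, None, None, None]


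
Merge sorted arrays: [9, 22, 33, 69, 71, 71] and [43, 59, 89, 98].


Take 9 from A
Take 22 from A
Take 33 from A
Take 43 from B
Take 59 from B
Take 69 from A
Take 71 from A
Take 71 from A

Merged: [9, 22, 33, 43, 59, 69, 71, 71, 89, 98]


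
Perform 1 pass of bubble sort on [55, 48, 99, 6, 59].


Initial: [55, 48, 99, 6, 59]
Pass 1: [48, 55, 6, 59, 99] (3 swaps)

After 1 pass: [48, 55, 6, 59, 99]


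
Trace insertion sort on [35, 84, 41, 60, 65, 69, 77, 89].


Initial: [35, 84, 41, 60, 65, 69, 77, 89]
Insert 84: [35, 84, 41, 60, 65, 69, 77, 89]
Insert 41: [35, 41, 84, 60, 65, 69, 77, 89]
Insert 60: [35, 41, 60, 84, 65, 69, 77, 89]
Insert 65: [35, 41, 60, 65, 84, 69, 77, 89]
Insert 69: [35, 41, 60, 65, 69, 84, 77, 89]
Insert 77: [35, 41, 60, 65, 69, 77, 84, 89]
Insert 89: [35, 41, 60, 65, 69, 77, 84, 89]

Sorted: [35, 41, 60, 65, 69, 77, 84, 89]


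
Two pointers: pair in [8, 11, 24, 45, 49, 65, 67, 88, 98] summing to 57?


lo=0(8)+hi=8(98)=106
lo=0(8)+hi=7(88)=96
lo=0(8)+hi=6(67)=75
lo=0(8)+hi=5(65)=73
lo=0(8)+hi=4(49)=57

Yes: 8+49=57


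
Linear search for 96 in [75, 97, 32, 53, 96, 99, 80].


i=0: 75!=96
i=1: 97!=96
i=2: 32!=96
i=3: 53!=96
i=4: 96==96 found!

Found at 4, 5 comps


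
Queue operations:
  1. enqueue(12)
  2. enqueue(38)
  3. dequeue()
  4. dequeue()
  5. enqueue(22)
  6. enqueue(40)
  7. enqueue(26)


enqueue(12) -> [12]
enqueue(38) -> [12, 38]
dequeue()->12, [38]
dequeue()->38, []
enqueue(22) -> [22]
enqueue(40) -> [22, 40]
enqueue(26) -> [22, 40, 26]

Final queue: [22, 40, 26]


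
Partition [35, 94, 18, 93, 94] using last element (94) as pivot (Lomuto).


Pivot: 94
  35 <= 94: advance i (no swap)
  94 <= 94: advance i (no swap)
  18 <= 94: advance i (no swap)
  93 <= 94: advance i (no swap)
Place pivot at 4: [35, 94, 18, 93, 94]

Partitioned: [35, 94, 18, 93, 94]


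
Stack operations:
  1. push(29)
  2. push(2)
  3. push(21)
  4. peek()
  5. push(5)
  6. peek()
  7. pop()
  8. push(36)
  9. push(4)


push(29) -> [29]
push(2) -> [29, 2]
push(21) -> [29, 2, 21]
peek()->21
push(5) -> [29, 2, 21, 5]
peek()->5
pop()->5, [29, 2, 21]
push(36) -> [29, 2, 21, 36]
push(4) -> [29, 2, 21, 36, 4]

Final stack: [29, 2, 21, 36, 4]


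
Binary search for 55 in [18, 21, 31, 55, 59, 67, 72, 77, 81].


Step 1: lo=0, hi=8, mid=4, val=59
Step 2: lo=0, hi=3, mid=1, val=21
Step 3: lo=2, hi=3, mid=2, val=31
Step 4: lo=3, hi=3, mid=3, val=55

Found at index 3


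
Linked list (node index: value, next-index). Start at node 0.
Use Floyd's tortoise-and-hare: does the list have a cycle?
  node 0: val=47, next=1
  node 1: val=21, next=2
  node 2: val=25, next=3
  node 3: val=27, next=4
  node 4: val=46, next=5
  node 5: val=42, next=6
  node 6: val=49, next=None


Floyd's tortoise (slow, +1) and hare (fast, +2):
  init: slow=0, fast=0
  step 1: slow=1, fast=2
  step 2: slow=2, fast=4
  step 3: slow=3, fast=6
  step 4: fast -> None, no cycle

Cycle: no


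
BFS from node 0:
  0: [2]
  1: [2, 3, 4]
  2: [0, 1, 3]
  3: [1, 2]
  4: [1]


Visit 0, enqueue [2]
Visit 2, enqueue [1, 3]
Visit 1, enqueue [4]
Visit 3, enqueue []
Visit 4, enqueue []

BFS order: [0, 2, 1, 3, 4]


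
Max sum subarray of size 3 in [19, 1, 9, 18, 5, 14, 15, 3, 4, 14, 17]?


[0:3]: 29
[1:4]: 28
[2:5]: 32
[3:6]: 37
[4:7]: 34
[5:8]: 32
[6:9]: 22
[7:10]: 21
[8:11]: 35

Max: 37 at [3:6]


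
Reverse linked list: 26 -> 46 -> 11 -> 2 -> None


Step 1: curr=26, set curr.next=prev(None) | reversed so far: 26
Step 2: curr=46, set curr.next=prev(26) | reversed so far: 46 -> 26
Step 3: curr=11, set curr.next=prev(46) | reversed so far: 11 -> 46 -> 26
Step 4: curr=2, set curr.next=prev(11) | reversed so far: 2 -> 11 -> 46 -> 26

2 -> 11 -> 46 -> 26 -> None


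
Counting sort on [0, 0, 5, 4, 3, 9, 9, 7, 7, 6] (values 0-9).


Input: [0, 0, 5, 4, 3, 9, 9, 7, 7, 6]
Counts: [2, 0, 0, 1, 1, 1, 1, 2, 0, 2]

Sorted: [0, 0, 3, 4, 5, 6, 7, 7, 9, 9]


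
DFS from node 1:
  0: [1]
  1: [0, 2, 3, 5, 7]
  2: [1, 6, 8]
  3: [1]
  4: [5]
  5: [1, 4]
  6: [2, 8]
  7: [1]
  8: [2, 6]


Visit 1, push [7, 5, 3, 2, 0]
Visit 0, push []
Visit 2, push [8, 6]
Visit 6, push [8]
Visit 8, push []
Visit 3, push []
Visit 5, push [4]
Visit 4, push []
Visit 7, push []

DFS order: [1, 0, 2, 6, 8, 3, 5, 4, 7]


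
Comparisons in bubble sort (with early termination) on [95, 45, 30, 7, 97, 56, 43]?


Algorithm: bubble sort (with early termination)
Input: [95, 45, 30, 7, 97, 56, 43]
Sorted: [7, 30, 43, 45, 56, 95, 97]

20


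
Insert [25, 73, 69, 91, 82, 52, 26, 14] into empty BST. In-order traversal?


Insert 25: root
Insert 73: R from 25
Insert 69: R from 25 -> L from 73
Insert 91: R from 25 -> R from 73
Insert 82: R from 25 -> R from 73 -> L from 91
Insert 52: R from 25 -> L from 73 -> L from 69
Insert 26: R from 25 -> L from 73 -> L from 69 -> L from 52
Insert 14: L from 25

In-order: [14, 25, 26, 52, 69, 73, 82, 91]


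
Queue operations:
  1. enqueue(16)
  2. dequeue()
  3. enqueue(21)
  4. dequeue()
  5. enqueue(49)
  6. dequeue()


enqueue(16) -> [16]
dequeue()->16, []
enqueue(21) -> [21]
dequeue()->21, []
enqueue(49) -> [49]
dequeue()->49, []

Final queue: []


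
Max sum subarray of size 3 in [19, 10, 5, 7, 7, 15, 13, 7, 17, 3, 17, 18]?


[0:3]: 34
[1:4]: 22
[2:5]: 19
[3:6]: 29
[4:7]: 35
[5:8]: 35
[6:9]: 37
[7:10]: 27
[8:11]: 37
[9:12]: 38

Max: 38 at [9:12]


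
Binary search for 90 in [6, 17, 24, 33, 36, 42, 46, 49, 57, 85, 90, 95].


Step 1: lo=0, hi=11, mid=5, val=42
Step 2: lo=6, hi=11, mid=8, val=57
Step 3: lo=9, hi=11, mid=10, val=90

Found at index 10


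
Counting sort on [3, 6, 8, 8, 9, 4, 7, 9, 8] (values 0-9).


Input: [3, 6, 8, 8, 9, 4, 7, 9, 8]
Counts: [0, 0, 0, 1, 1, 0, 1, 1, 3, 2]

Sorted: [3, 4, 6, 7, 8, 8, 8, 9, 9]


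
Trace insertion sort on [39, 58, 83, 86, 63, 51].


Initial: [39, 58, 83, 86, 63, 51]
Insert 58: [39, 58, 83, 86, 63, 51]
Insert 83: [39, 58, 83, 86, 63, 51]
Insert 86: [39, 58, 83, 86, 63, 51]
Insert 63: [39, 58, 63, 83, 86, 51]
Insert 51: [39, 51, 58, 63, 83, 86]

Sorted: [39, 51, 58, 63, 83, 86]


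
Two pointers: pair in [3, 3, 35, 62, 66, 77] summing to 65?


lo=0(3)+hi=5(77)=80
lo=0(3)+hi=4(66)=69
lo=0(3)+hi=3(62)=65

Yes: 3+62=65


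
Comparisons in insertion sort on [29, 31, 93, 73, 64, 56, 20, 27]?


Algorithm: insertion sort
Input: [29, 31, 93, 73, 64, 56, 20, 27]
Sorted: [20, 27, 29, 31, 56, 64, 73, 93]

24


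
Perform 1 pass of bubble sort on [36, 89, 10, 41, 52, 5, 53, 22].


Initial: [36, 89, 10, 41, 52, 5, 53, 22]
Pass 1: [36, 10, 41, 52, 5, 53, 22, 89] (6 swaps)

After 1 pass: [36, 10, 41, 52, 5, 53, 22, 89]


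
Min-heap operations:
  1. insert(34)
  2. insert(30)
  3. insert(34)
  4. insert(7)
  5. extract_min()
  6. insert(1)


insert(34) -> [34]
insert(30) -> [30, 34]
insert(34) -> [30, 34, 34]
insert(7) -> [7, 30, 34, 34]
extract_min()->7, [30, 34, 34]
insert(1) -> [1, 30, 34, 34]

Final heap: [1, 30, 34, 34]


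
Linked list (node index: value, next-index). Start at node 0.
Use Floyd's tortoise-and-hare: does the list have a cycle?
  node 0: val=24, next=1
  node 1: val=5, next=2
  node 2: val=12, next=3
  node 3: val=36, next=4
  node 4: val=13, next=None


Floyd's tortoise (slow, +1) and hare (fast, +2):
  init: slow=0, fast=0
  step 1: slow=1, fast=2
  step 2: slow=2, fast=4
  step 3: fast -> None, no cycle

Cycle: no


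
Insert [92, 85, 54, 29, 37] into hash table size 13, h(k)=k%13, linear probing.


Insert 92: h=1 -> slot 1
Insert 85: h=7 -> slot 7
Insert 54: h=2 -> slot 2
Insert 29: h=3 -> slot 3
Insert 37: h=11 -> slot 11

Table: [None, 92, 54, 29, None, None, None, 85, None, None, None, 37, None]


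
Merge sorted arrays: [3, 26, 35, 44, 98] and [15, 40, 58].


Take 3 from A
Take 15 from B
Take 26 from A
Take 35 from A
Take 40 from B
Take 44 from A
Take 58 from B

Merged: [3, 15, 26, 35, 40, 44, 58, 98]


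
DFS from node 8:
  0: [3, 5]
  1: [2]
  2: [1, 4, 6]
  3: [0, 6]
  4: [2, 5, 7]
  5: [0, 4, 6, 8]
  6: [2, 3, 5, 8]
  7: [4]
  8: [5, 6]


Visit 8, push [6, 5]
Visit 5, push [6, 4, 0]
Visit 0, push [3]
Visit 3, push [6]
Visit 6, push [2]
Visit 2, push [4, 1]
Visit 1, push []
Visit 4, push [7]
Visit 7, push []

DFS order: [8, 5, 0, 3, 6, 2, 1, 4, 7]


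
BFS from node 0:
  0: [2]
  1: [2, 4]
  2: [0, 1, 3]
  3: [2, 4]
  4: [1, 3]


Visit 0, enqueue [2]
Visit 2, enqueue [1, 3]
Visit 1, enqueue [4]
Visit 3, enqueue []
Visit 4, enqueue []

BFS order: [0, 2, 1, 3, 4]


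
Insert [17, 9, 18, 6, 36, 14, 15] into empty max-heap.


Insert 17: [17]
Insert 9: [17, 9]
Insert 18: [18, 9, 17]
Insert 6: [18, 9, 17, 6]
Insert 36: [36, 18, 17, 6, 9]
Insert 14: [36, 18, 17, 6, 9, 14]
Insert 15: [36, 18, 17, 6, 9, 14, 15]

Final heap: [36, 18, 17, 6, 9, 14, 15]


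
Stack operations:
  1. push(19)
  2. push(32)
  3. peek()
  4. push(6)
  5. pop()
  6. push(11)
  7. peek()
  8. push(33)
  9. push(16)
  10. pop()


push(19) -> [19]
push(32) -> [19, 32]
peek()->32
push(6) -> [19, 32, 6]
pop()->6, [19, 32]
push(11) -> [19, 32, 11]
peek()->11
push(33) -> [19, 32, 11, 33]
push(16) -> [19, 32, 11, 33, 16]
pop()->16, [19, 32, 11, 33]

Final stack: [19, 32, 11, 33]


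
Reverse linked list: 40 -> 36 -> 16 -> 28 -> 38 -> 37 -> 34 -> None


Step 1: curr=40, set curr.next=prev(None) | reversed so far: 40
Step 2: curr=36, set curr.next=prev(40) | reversed so far: 36 -> 40
Step 3: curr=16, set curr.next=prev(36) | reversed so far: 16 -> 36 -> 40
Step 4: curr=28, set curr.next=prev(16) | reversed so far: 28 -> 16 -> 36 -> 40
Step 5: curr=38, set curr.next=prev(28) | reversed so far: 38 -> 28 -> 16 -> 36 -> 40
Step 6: curr=37, set curr.next=prev(38) | reversed so far: 37 -> 38 -> 28 -> 16 -> 36 -> 40
Step 7: curr=34, set curr.next=prev(37) | reversed so far: 34 -> 37 -> 38 -> 28 -> 16 -> 36 -> 40

34 -> 37 -> 38 -> 28 -> 16 -> 36 -> 40 -> None


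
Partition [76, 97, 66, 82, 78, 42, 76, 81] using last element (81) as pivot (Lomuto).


Pivot: 81
  76 <= 81: advance i (no swap)
  66 <= 81: swap -> [76, 66, 97, 82, 78, 42, 76, 81]
  78 <= 81: swap -> [76, 66, 78, 82, 97, 42, 76, 81]
  42 <= 81: swap -> [76, 66, 78, 42, 97, 82, 76, 81]
  76 <= 81: swap -> [76, 66, 78, 42, 76, 82, 97, 81]
Place pivot at 5: [76, 66, 78, 42, 76, 81, 97, 82]

Partitioned: [76, 66, 78, 42, 76, 81, 97, 82]


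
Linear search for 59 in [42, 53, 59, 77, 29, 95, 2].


i=0: 42!=59
i=1: 53!=59
i=2: 59==59 found!

Found at 2, 3 comps
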